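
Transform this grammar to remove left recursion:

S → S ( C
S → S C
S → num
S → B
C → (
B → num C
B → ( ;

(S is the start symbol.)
S is directly left-recursive. The standard transformation for
  A → A α₁ | ... | A α_m | β₁ | ... | β_n
is
  A  → β₁ A' | ... | β_n A'
  A' → α₁ A' | ... | α_m A' | ε

S → num becomes S → num S'
S → B becomes S → B S'
S → S ( C becomes S' → ( C S'
S → S C becomes S' → C S'
Add S' → ε

Productions for other non-terminals are unchanged:
  C → (
  B → num C
  B → ( ;

Resulting grammar:
S → num S'
S → B S'
S' → ( C S'
S' → C S'
S' → ε
C → (
B → num C
B → ( ;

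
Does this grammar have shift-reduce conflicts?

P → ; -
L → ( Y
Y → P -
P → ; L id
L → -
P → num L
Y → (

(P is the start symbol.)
No shift-reduce conflicts

Augment with P' → P and build the canonical LR(0) collection (I0 = CLOSURE({[P' → . P]}), then GOTO on every symbol after a dot until no new states appear). It has 14 states:
  I0: { [P → . ; -], [P → . ; L id], [P → . num L], [P' → . P] }  — shift
  I1: { [L → . ( Y], [L → . -], [P → ; . -], [P → ; . L id] }  — shift
  I2: { [P' → P .] }  — accept
  I3: { [L → . ( Y], [L → . -], [P → num . L] }  — shift
  I4: { [L → ( . Y], [P → . ; -], [P → . ; L id], [P → . num L], [Y → . (], [Y → . P -] }  — shift
  I5: { [L → - .] }  — reduce
  I6: { [P → num L .] }  — reduce
  I7: { [Y → ( .] }  — reduce
  I8: { [Y → P . -] }  — shift
  I9: { [L → ( Y .] }  — reduce
  I10: { [Y → P - .] }  — reduce
  I11: { [L → - .], [P → ; - .] }  — 2 reduces
  I12: { [P → ; L . id] }  — shift
  I13: { [P → ; L id .] }  — reduce

No state contains both a complete item and a shift item.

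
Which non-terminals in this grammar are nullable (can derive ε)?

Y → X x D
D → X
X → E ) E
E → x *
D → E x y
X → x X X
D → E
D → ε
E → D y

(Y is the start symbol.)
{ 'D' }

ε-productions: D → ε
So D is immediately nullable.
No further non-terminal can be added: every production for the remaining non-terminals contains a terminal or a non-nullable non-terminal.
Nullable = { 'D' }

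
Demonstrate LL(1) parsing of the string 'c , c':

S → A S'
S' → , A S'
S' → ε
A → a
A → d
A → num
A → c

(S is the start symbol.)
LL(1) parsing maintains a stack (initially the start symbol over $) and the input. At each step: if the stack top is a terminal, match it against the current input token; if it is a non-terminal N, replace it with the RHS of M[N, lookahead] (the unique production whose predict set contains the lookahead).

Stack is shown with the top on the left.

Stack     Input    Action
-------------------------
S $       c , c $  output S → A S'
A S' $    c , c $  output A → c
c S' $    c , c $  match 'c'
S' $      , c $    output S' → , A S'
, A S' $  , c $    match ','
A S' $    c $      output A → c
c S' $    c $      match 'c'
S' $      $        output S' → ε
$         $        accept

The string is accepted.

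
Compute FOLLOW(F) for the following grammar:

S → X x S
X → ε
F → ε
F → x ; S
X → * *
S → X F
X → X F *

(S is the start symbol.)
In S → X F: F is at the end, add FOLLOW(S)
In X → X F *: F is followed by '*', add FIRST('*') \ {ε} = { '*' }

The FOLLOW sets referred to above (computed the same way, to a fixed point):
  FOLLOW(S) = { $, '*' }

Taking the union: FOLLOW(F) = { $, '*' }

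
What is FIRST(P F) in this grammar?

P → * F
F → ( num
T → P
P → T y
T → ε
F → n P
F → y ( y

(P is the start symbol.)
{ '*', 'y' }

FIRST sets of the non-terminals involved (from the grammar, by fixed-point iteration):
  FIRST(P) = { '*', 'y' }

To compute FIRST(P F), process the symbols left to right:
Symbol P is a non-terminal. Add FIRST(P) \ {ε} = { '*', 'y' }
P is not nullable (ε ∉ FIRST(P)), so stop here.
FIRST(P F) = { '*', 'y' }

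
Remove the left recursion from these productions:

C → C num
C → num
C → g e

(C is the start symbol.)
C → num C'
C → g e C'
C' → num C'
C' → ε

C is directly left-recursive. The standard transformation for
  A → A α₁ | ... | A α_m | β₁ | ... | β_n
is
  A  → β₁ A' | ... | β_n A'
  A' → α₁ A' | ... | α_m A' | ε

C → num becomes C → num C'
C → g e becomes C → g e C'
C → C num becomes C' → num C'
Add C' → ε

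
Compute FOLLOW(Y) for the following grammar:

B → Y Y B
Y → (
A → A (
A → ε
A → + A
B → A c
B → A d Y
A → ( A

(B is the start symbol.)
{ $, '(', '+', 'c', 'd' }

In B → Y Y B: Y is followed by Y B, add FIRST(Y B) \ {ε} = { '(' }
In B → Y Y B: Y is followed by B, add FIRST(B) \ {ε} = { '(', '+', 'c', 'd' }
In B → A d Y: Y is at the end, add FOLLOW(B)

The FOLLOW sets referred to above (computed the same way, to a fixed point):
  FOLLOW(B) = { $ }

Taking the union: FOLLOW(Y) = { $, '(', '+', 'c', 'd' }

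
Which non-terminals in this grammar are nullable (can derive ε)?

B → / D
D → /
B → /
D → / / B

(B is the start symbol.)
A non-terminal is nullable if it can derive ε (the empty string): either it has an ε-production, or it has a production whose right-hand side consists entirely of nullable non-terminals.

There are no ε-productions, so no non-terminal can derive ε.
No non-terminals are nullable.

Answer: None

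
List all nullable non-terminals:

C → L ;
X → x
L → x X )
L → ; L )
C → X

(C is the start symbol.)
None

There are no ε-productions, so no non-terminal can derive ε.
No non-terminals are nullable.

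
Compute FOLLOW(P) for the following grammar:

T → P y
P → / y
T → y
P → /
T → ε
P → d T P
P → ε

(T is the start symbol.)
{ 'y' }

To compute FOLLOW(P), find every occurrence of P on a right-hand side N → α P β: add FIRST(β) \ {ε}, and if β is empty or nullable also add FOLLOW(N). Iterate to a fixed point.

In T → P y: P is followed by y, add FIRST(y) \ {ε} = { 'y' }
In P → d T P: P is at the end; this adds FOLLOW(P) to itself — nothing new

Taking the union: FOLLOW(P) = { 'y' }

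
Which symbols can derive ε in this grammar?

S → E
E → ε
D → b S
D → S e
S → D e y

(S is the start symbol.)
A non-terminal is nullable if it can derive ε (the empty string): either it has an ε-production, or it has a production whose right-hand side consists entirely of nullable non-terminals.

ε-productions: E → ε
So E is immediately nullable.
S → E: every symbol on the right is nullable, so S is nullable too.
No further non-terminal can be added: every production for the remaining non-terminals contains a terminal or a non-nullable non-terminal.
Nullable = { 'E', 'S' }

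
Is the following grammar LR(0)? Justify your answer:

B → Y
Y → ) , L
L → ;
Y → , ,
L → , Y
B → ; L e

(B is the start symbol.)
A grammar is LR(0) if no state in the canonical LR(0) collection has:
  - both a shift item (dot before a terminal) and a complete item (shift-reduce conflict), or
  - two or more complete items (reduce-reduce conflict; the accept item [B' → B .] counts as a complete item here).

Augment with B' → B and build the canonical LR(0) collection (I0 = CLOSURE({[B' → . B]}), then GOTO on every symbol after a dot until no new states appear). It has 14 states:
  I0: { [B → . ; L e], [B → . Y], [B' → . B], [Y → . ) , L], [Y → . , ,] }  — shift
  I1: { [Y → ) . , L] }  — shift
  I2: { [Y → , . ,] }  — shift
  I3: { [B → ; . L e], [L → . , Y], [L → . ;] }  — shift
  I4: { [B' → B .] }  — accept
  I5: { [B → Y .] }  — reduce
  I6: { [L → , . Y], [Y → . ) , L], [Y → . , ,] }  — shift
  I7: { [L → ; .] }  — reduce
  I8: { [B → ; L . e] }  — shift
  I9: { [B → ; L e .] }  — reduce
  I10: { [L → , Y .] }  — reduce
  I11: { [Y → , , .] }  — reduce
  I12: { [L → . , Y], [L → . ;], [Y → ) , . L] }  — shift
  I13: { [Y → ) , L .] }  — reduce

Every state is either a pure shift/goto state or contains exactly one complete item and nothing to shift — no conflicts. The grammar is LR(0).

Answer: Yes, the grammar is LR(0)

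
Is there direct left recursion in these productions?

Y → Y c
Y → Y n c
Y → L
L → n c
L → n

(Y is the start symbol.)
Yes, Y is left-recursive

Direct left recursion occurs when N → N α for some non-terminal N (the right-hand side begins with the left-hand side itself).

Y → Y c: LEFT RECURSIVE (starts with Y)
Y → Y n c: LEFT RECURSIVE (starts with Y)
Y → L: starts with L
L → n c: starts with n
L → n: starts with n

The grammar has direct left recursion on: Y.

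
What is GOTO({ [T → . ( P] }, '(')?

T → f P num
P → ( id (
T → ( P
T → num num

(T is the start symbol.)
GOTO(I, '(') = CLOSURE({ [A → αX.β] : [A → α.Xβ] ∈ I, X = '(' })

Items with dot before '(', with the dot advanced:
  [T → . ( P] → [T → ( . P]
Closure of the advanced items:
  [T → ( . P] has the dot before P: add [P → . ( id (]

GOTO = { [P → . ( id (], [T → ( . P] }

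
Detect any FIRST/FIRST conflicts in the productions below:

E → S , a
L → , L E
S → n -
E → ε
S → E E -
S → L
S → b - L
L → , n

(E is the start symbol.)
Yes. L → ',' L E / L → ',' n on { ',' }; S → n '-' / S → E E '-' on { 'n' }; S → E E '-' / S → L on { ',' }; S → E E '-' / S → b '-' L on { 'b' }

FIRST sets of the non-terminals at (or reachable through a nullable prefix from) the front of some alternative:
  FIRST(S) = { ',', '-', 'b', 'n' }
  FIRST(E) = { ',', '-', 'b', 'n', ε }
  FIRST(L) = { ',' }

Productions for E:
  E → S , a: FIRST = { ',', '-', 'b', 'n' }
  E → ε: FIRST = { ε }
Productions for L:
  L → , L E: FIRST = { ',' }
  L → , n: FIRST = { ',' }
Productions for S:
  S → n -: FIRST = { 'n' }
  S → E E -: FIRST = { ',', '-', 'b', 'n' }
  S → L: FIRST = { ',' }
  S → b - L: FIRST = { 'b' }

Conflict for L: L → , L E and L → , n
  Overlap: { ',' }
Conflict for S: S → n - and S → E E -
  Overlap: { 'n' }
Conflict for S: S → E E - and S → L
  Overlap: { ',' }
Conflict for S: S → E E - and S → b - L
  Overlap: { 'b' }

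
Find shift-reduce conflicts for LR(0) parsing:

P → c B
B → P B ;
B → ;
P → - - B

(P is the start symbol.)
A shift-reduce conflict occurs when an LR(0) state has both:
  - a complete (reduce) item [A → α .] (dot at the end), and
  - a shift item [B → β . c γ] (dot before a terminal).

Augment with P' → P and build the canonical LR(0) collection (I0 = CLOSURE({[P' → . P]}), then GOTO on every symbol after a dot until no new states appear). It has 11 states:
  I0: { [P → . - - B], [P → . c B], [P' → . P] }  — shift
  I1: { [P → - . - B] }  — shift
  I2: { [P' → P .] }  — accept
  I3: { [B → . ;], [B → . P B ;], [P → . - - B], [P → . c B], [P → c . B] }  — shift
  I4: { [B → ; .] }  — reduce
  I5: { [P → c B .] }  — reduce
  I6: { [B → . ;], [B → . P B ;], [B → P . B ;], [P → . - - B], [P → . c B] }  — shift
  I7: { [B → P B . ;] }  — shift
  I8: { [B → P B ; .] }  — reduce
  I9: { [B → . ;], [B → . P B ;], [P → - - . B], [P → . - - B], [P → . c B] }  — shift
  I10: { [P → - - B .] }  — reduce

No state contains both a complete item and a shift item.

Answer: No shift-reduce conflicts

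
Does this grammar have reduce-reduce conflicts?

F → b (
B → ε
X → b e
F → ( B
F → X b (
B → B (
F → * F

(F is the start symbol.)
A reduce-reduce conflict occurs when an LR(0) state has two complete items [A → α .] and [B → β .] — both call for a reduction, and with no lookahead the parser cannot choose between them.

Augment with F' → F and build the canonical LR(0) collection (I0 = CLOSURE({[F' → . F]}), then GOTO on every symbol after a dot until no new states appear). It has 13 states:
  I0: { [F → . ( B], [F → . * F], [F → . X b (], [F → . b (], [F' → . F], [X → . b e] }  — shift
  I1: { [B → . B (], [B → .], [F → ( . B] }  — reduce
  I2: { [F → * . F], [F → . ( B], [F → . * F], [F → . X b (], [F → . b (], [X → . b e] }  — shift
  I3: { [F' → F .] }  — accept
  I4: { [F → X . b (] }  — shift
  I5: { [F → b . (], [X → b . e] }  — shift
  I6: { [F → b ( .] }  — reduce
  I7: { [X → b e .] }  — reduce
  I8: { [F → X b . (] }  — shift
  I9: { [F → X b ( .] }  — reduce
  I10: { [F → * F .] }  — reduce
  I11: { [B → B . (], [F → ( B .] }  — shift, reduce
  I12: { [B → B ( .] }  — reduce

No state contains more than one complete item.

Answer: No reduce-reduce conflicts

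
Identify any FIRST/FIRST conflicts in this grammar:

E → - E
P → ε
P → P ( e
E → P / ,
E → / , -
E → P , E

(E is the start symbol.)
Yes. E → P '/' ',' / E → '/' ',' '-' on { '/' }; E → P '/' ',' / E → P ',' E on { '(' }

A FIRST/FIRST conflict occurs when two productions N → α and N → β for the same non-terminal have FIRST(α) ∩ FIRST(β) ≠ ∅ (with ε ∈ FIRST of a nullable right-hand side, so two nullable alternatives also conflict).

FIRST sets of the non-terminals at (or reachable through a nullable prefix from) the front of some alternative:
  FIRST(P) = { '(', ε }

Productions for E:
  E → - E: FIRST = { '-' }
  E → P / ,: FIRST = { '(', '/' }
  E → / , -: FIRST = { '/' }
  E → P , E: FIRST = { '(', ',' }
Productions for P:
  P → ε: FIRST = { ε }
  P → P ( e: FIRST = { '(' }

Conflict for E: E → P / , and E → / , -
  Overlap: { '/' }
Conflict for E: E → P / , and E → P , E
  Overlap: { '(' }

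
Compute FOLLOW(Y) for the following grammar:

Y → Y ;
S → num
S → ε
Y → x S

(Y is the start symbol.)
To compute FOLLOW(Y), find every occurrence of Y on a right-hand side N → α Y β: add FIRST(β) \ {ε}, and if β is empty or nullable also add FOLLOW(N). Iterate to a fixed point.

Y is the start symbol, so $ ∈ FOLLOW(Y).
In Y → Y ;: Y is followed by ';', add FIRST(';') \ {ε} = { ';' }

Taking the union: FOLLOW(Y) = { $, ';' }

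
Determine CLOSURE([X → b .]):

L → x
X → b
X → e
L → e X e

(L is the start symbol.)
Start with: [X → b .]
The dot is at the end, so nothing is added.

CLOSURE = { [X → b .] }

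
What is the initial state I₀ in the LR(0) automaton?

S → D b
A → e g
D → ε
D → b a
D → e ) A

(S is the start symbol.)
First, augment the grammar with S' → S
I₀ = CLOSURE({ [S' → . S] }):
  [S' → . S] has the dot before S: add [S → . D b]
  [S → . D b] has the dot before D: add [D → .], [D → . b a], [D → . e ) A]
No further items can be added.

I₀ = { [D → . b a], [D → . e ) A], [D → .], [S → . D b], [S' → . S] }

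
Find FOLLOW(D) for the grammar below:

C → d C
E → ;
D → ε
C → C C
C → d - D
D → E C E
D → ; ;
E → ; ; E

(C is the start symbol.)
In C → d - D: D is at the end, add FOLLOW(C)

The FOLLOW sets referred to above (computed the same way, to a fixed point):
  FOLLOW(C) = { $, ';', 'd' }

Taking the union: FOLLOW(D) = { $, ';', 'd' }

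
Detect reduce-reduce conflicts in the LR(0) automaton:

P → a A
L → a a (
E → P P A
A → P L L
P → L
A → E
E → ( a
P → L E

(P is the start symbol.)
A reduce-reduce conflict occurs when an LR(0) state has two complete items [A → α .] and [B → β .] — both call for a reduction, and with no lookahead the parser cannot choose between them.

Augment with P' → P and build the canonical LR(0) collection (I0 = CLOSURE({[P' → . P]}), then GOTO on every symbol after a dot until no new states appear). It has 17 states:
  I0: { [L → . a a (], [P → . L E], [P → . L], [P → . a A], [P' → . P] }  — shift
  I1: { [E → . ( a], [E → . P P A], [L → . a a (], [P → . L E], [P → . L], [P → . a A], [P → L . E], [P → L .] }  — shift, reduce
  I2: { [P' → P .] }  — accept
  I3: { [A → . E], [A → . P L L], [E → . ( a], [E → . P P A], [L → . a a (], [L → a . a (], [P → . L E], [P → . L], [P → . a A], [P → a . A] }  — shift
  I4: { [E → ( . a] }  — shift
  I5: { [P → a A .] }  — reduce
  I6: { [A → E .] }  — reduce
  I7: { [A → P . L L], [E → P . P A], [L → . a a (], [P → . L E], [P → . L], [P → . a A] }  — shift
  I8: { [A → . E], [A → . P L L], [E → . ( a], [E → . P P A], [L → . a a (], [L → a . a (], [L → a a . (], [P → . L E], [P → . L], [P → . a A], [P → a . A] }  — shift
  I9: { [E → ( . a], [L → a a ( .] }  — shift, reduce
  I10: { [E → ( a .] }  — reduce
  I11: { [A → P L . L], [E → . ( a], [E → . P P A], [L → . a a (], [P → . L E], [P → . L], [P → . a A], [P → L . E], [P → L .] }  — shift, reduce
  I12: { [A → . E], [A → . P L L], [E → . ( a], [E → . P P A], [E → P P . A], [L → . a a (], [P → . L E], [P → . L], [P → . a A] }  — shift
  I13: { [E → P P A .] }  — reduce
  I14: { [P → L E .] }  — reduce
  I15: { [A → P L L .], [E → . ( a], [E → . P P A], [L → . a a (], [P → . L E], [P → . L], [P → . a A], [P → L . E], [P → L .] }  — shift, 2 reduces
  I16: { [E → P . P A], [L → . a a (], [P → . L E], [P → . L], [P → . a A] }  — shift

I15 contains complete items [A → P L L .], [P → L .] — reduce-reduce conflict.

Answer: Yes — I15: [A → P L L .] vs [P → L .]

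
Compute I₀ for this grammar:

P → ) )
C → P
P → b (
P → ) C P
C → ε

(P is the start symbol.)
{ [P → . ) )], [P → . ) C P], [P → . b (], [P' → . P] }

First, augment the grammar with P' → P
I₀ = CLOSURE({ [P' → . P] }):
  [P' → . P] has the dot before P: add [P → . ) )], [P → . b (], [P → . ) C P]
No further items can be added.

I₀ = { [P → . ) )], [P → . ) C P], [P → . b (], [P' → . P] }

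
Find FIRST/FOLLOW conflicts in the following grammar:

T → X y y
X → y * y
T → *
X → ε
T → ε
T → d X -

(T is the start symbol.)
Yes. X → y '*' y with FOLLOW(X) on { 'y' }

A FIRST/FOLLOW conflict occurs when a non-terminal N has a nullable alternative N → β (β ⇒* ε) and another alternative N → α with FIRST(α) ∩ FOLLOW(N) ≠ ∅: on such a lookahead the parser cannot decide between expanding α and letting N vanish via β.

Nullable non-terminals: T, X.
FIRST sets used below: FIRST(X) = { 'y', ε }

T: nullable alternative(s) T → ε; FOLLOW(T) = { $ }
  T → X y y: FIRST \ {ε} = { 'y' } — disjoint from FOLLOW(T)
  T → *: FIRST \ {ε} = { '*' } — disjoint from FOLLOW(T)
  T → ε: FIRST \ {ε} = { } — this is the only nullable alternative, skip
  T → d X -: FIRST \ {ε} = { 'd' } — disjoint from FOLLOW(T)

X: nullable alternative(s) X → ε; FOLLOW(X) = { '-', 'y' }
  X → y * y: FIRST \ {ε} = { 'y' } — overlaps FOLLOW(X) on { 'y' }: CONFLICT
  X → ε: FIRST \ {ε} = { } — this is the only nullable alternative, skip

So the grammar has 1 FIRST/FOLLOW conflict (marked CONFLICT above).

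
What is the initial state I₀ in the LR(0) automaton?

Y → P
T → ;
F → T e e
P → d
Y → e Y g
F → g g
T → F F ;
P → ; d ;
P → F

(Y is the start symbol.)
First, augment the grammar with Y' → Y
I₀ = CLOSURE({ [Y' → . Y] }):
  [Y' → . Y] has the dot before Y: add [Y → . P], [Y → . e Y g]
  [Y → . P] has the dot before P: add [P → . d], [P → . ; d ;], [P → . F]
  [P → . F] has the dot before F: add [F → . T e e], [F → . g g]
  [F → . T e e] has the dot before T: add [T → . ;], [T → . F F ;]
No further items can be added.

I₀ = { [F → . T e e], [F → . g g], [P → . ; d ;], [P → . F], [P → . d], [T → . ;], [T → . F F ;], [Y → . P], [Y → . e Y g], [Y' → . Y] }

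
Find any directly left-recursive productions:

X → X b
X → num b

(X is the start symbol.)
Direct left recursion occurs when N → N α for some non-terminal N (the right-hand side begins with the left-hand side itself).

X → X b: LEFT RECURSIVE (starts with X)
X → num b: starts with num

The grammar has direct left recursion on: X.

Answer: Yes, X is left-recursive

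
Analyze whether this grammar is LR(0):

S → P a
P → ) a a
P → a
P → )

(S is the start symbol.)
Augment with S' → S and build the canonical LR(0) collection (I0 = CLOSURE({[S' → . S]}), then GOTO on every symbol after a dot until no new states appear). It has 8 states:
  I0: { [P → . ) a a], [P → . )], [P → . a], [S → . P a], [S' → . S] }  — shift
  I1: { [P → ) . a a], [P → ) .] }  — shift, reduce
  I2: { [S → P . a] }  — shift
  I3: { [S' → S .] }  — accept
  I4: { [P → a .] }  — reduce
  I5: { [S → P a .] }  — reduce
  I6: { [P → ) a . a] }  — shift
  I7: { [P → ) a a .] }  — reduce

Conflict in state I1:
  Shift-reduce conflict between [P → ) .] and [P → ) . a a]
So the grammar is NOT LR(0).

Answer: No. Shift-reduce conflict between [P → ) .] and [P → ) . a a]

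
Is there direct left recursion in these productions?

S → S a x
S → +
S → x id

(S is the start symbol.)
S → S a x: LEFT RECURSIVE (starts with S)
S → +: starts with '+'
S → x id: starts with x

The grammar has direct left recursion on: S.

Answer: Yes, S is left-recursive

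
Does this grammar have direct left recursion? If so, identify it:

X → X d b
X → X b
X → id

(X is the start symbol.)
Yes, X is left-recursive

Direct left recursion occurs when N → N α for some non-terminal N (the right-hand side begins with the left-hand side itself).

X → X d b: LEFT RECURSIVE (starts with X)
X → X b: LEFT RECURSIVE (starts with X)
X → id: starts with id

The grammar has direct left recursion on: X.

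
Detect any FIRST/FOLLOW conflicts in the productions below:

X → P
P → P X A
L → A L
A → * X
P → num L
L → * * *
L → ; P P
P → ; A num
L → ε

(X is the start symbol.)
Nullable non-terminals: L.
FIRST sets used below: FIRST(A) = { '*' }

L: nullable alternative(s) L → ε; FOLLOW(L) = { $, '*', ';', 'num' }
  L → A L: FIRST \ {ε} = { '*' } — overlaps FOLLOW(L) on { '*' }: CONFLICT
  L → * * *: FIRST \ {ε} = { '*' } — overlaps FOLLOW(L) on { '*' }: CONFLICT
  L → ; P P: FIRST \ {ε} = { ';' } — overlaps FOLLOW(L) on { ';' }: CONFLICT
  L → ε: FIRST \ {ε} = { } — this is the only nullable alternative, skip

A, P, X have no nullable alternative, so no FIRST/FOLLOW check is needed there.

So the grammar has 3 FIRST/FOLLOW conflicts (marked CONFLICT above).

Answer: Yes. L → A L with FOLLOW(L) on { '*' }; L → '*' '*' '*' with FOLLOW(L) on { '*' }; L → ';' P P with FOLLOW(L) on { ';' }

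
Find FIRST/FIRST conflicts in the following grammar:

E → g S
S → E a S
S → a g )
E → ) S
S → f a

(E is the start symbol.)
A FIRST/FIRST conflict occurs when two productions N → α and N → β for the same non-terminal have FIRST(α) ∩ FIRST(β) ≠ ∅ (with ε ∈ FIRST of a nullable right-hand side, so two nullable alternatives also conflict).

FIRST sets of the non-terminals at (or reachable through a nullable prefix from) the front of some alternative:
  FIRST(E) = { ')', 'g' }

Productions for E:
  E → g S: FIRST = { 'g' }
  E → ) S: FIRST = { ')' }
Productions for S:
  S → E a S: FIRST = { ')', 'g' }
  S → a g ): FIRST = { 'a' }
  S → f a: FIRST = { 'f' }

All alternatives of each non-terminal have pairwise disjoint FIRST sets.

Answer: No FIRST/FIRST conflicts.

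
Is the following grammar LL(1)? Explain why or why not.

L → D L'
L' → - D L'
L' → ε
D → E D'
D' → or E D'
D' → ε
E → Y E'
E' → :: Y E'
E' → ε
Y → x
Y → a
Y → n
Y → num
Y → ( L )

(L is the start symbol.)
Relevant sets:
  FOLLOW(L') = { $, ')' }
  FOLLOW(D') = { $, ')', '-' }
  FOLLOW(E') = { $, ')', '-', 'or' }

For L':
  PREDICT(L' → '-' D L') = { '-' }
  PREDICT(L' → ε) = { $, ')' }
For D':
  PREDICT(D' → or E D') = { 'or' }
  PREDICT(D' → ε) = { $, ')', '-' }
For E':
  PREDICT(E' → :: Y E') = { '::' }
  PREDICT(E' → ε) = { $, ')', '-', 'or' }
For Y:
  PREDICT(Y → x) = { 'x' }
  PREDICT(Y → a) = { 'a' }
  PREDICT(Y → n) = { 'n' }
  PREDICT(Y → num) = { 'num' }
  PREDICT(Y → '(' L ')') = { '(' }
L, D, E have a single production, so nothing to check there.

All predict sets are disjoint. The grammar IS LL(1).

Answer: Yes, the grammar is LL(1).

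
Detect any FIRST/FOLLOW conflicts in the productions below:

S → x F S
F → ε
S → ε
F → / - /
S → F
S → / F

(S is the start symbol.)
A FIRST/FOLLOW conflict occurs when a non-terminal N has a nullable alternative N → β (β ⇒* ε) and another alternative N → α with FIRST(α) ∩ FOLLOW(N) ≠ ∅: on such a lookahead the parser cannot decide between expanding α and letting N vanish via β.

Nullable non-terminals: F, S.
FIRST sets used below: FIRST(F) = { '/', ε }

F: nullable alternative(s) F → ε; FOLLOW(F) = { $, '/', 'x' }
  F → ε: FIRST \ {ε} = { } — this is the only nullable alternative, skip
  F → / - /: FIRST \ {ε} = { '/' } — overlaps FOLLOW(F) on { '/' }: CONFLICT

S: nullable alternative(s) S → ε, S → F; FOLLOW(S) = { $ }
  S → x F S: FIRST \ {ε} = { 'x' } — disjoint from FOLLOW(S)
  S → ε: FIRST \ {ε} = { } — disjoint from FOLLOW(S)
  S → F: FIRST \ {ε} = { '/' } — disjoint from FOLLOW(S)
  S → / F: FIRST \ {ε} = { '/' } — disjoint from FOLLOW(S)

So the grammar has 1 FIRST/FOLLOW conflict (marked CONFLICT above).

Answer: Yes. F → '/' '-' '/' with FOLLOW(F) on { '/' }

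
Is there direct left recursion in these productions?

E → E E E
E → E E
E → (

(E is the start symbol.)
Yes, E is left-recursive

E → E E E: LEFT RECURSIVE (starts with E)
E → E E: LEFT RECURSIVE (starts with E)
E → (: starts with '('

The grammar has direct left recursion on: E.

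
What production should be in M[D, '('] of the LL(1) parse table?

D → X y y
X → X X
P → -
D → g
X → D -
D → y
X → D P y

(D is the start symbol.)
To find M[D, '('], we find productions for D where '(' is in the predict set (PREDICT(N → α) = (FIRST(α) \ {ε}) ∪ (FOLLOW(N) if α ⇒* ε)).

Relevant sets:
  FIRST(X) = { 'g', 'y' }

D → X y y: PREDICT = { 'g', 'y' }
D → g: PREDICT = { 'g' }
D → y: PREDICT = { 'y' }

M[D, '('] is empty (no production applies)

Answer: Empty (error entry)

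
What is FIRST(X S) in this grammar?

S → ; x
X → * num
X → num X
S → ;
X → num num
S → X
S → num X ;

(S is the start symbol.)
FIRST sets of the non-terminals involved (from the grammar, by fixed-point iteration):
  FIRST(X) = { '*', 'num' }

To compute FIRST(X S), process the symbols left to right:
Symbol X is a non-terminal. Add FIRST(X) \ {ε} = { '*', 'num' }
X is not nullable (ε ∉ FIRST(X)), so stop here.
FIRST(X S) = { '*', 'num' }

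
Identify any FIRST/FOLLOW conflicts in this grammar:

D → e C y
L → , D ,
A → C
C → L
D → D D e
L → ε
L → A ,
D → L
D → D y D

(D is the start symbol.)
Yes. D → e C y with FOLLOW(D) on { 'e' }; D → D D e with FOLLOW(D) on { ',', 'e', 'y' }; D → D y D with FOLLOW(D) on { ',', 'e', 'y' }; L → ',' D ',' with FOLLOW(L) on { ',' }; L → A ',' with FOLLOW(L) on { ',' }

A FIRST/FOLLOW conflict occurs when a non-terminal N has a nullable alternative N → β (β ⇒* ε) and another alternative N → α with FIRST(α) ∩ FOLLOW(N) ≠ ∅: on such a lookahead the parser cannot decide between expanding α and letting N vanish via β.

Nullable non-terminals: A, C, D, L.
FIRST sets used below: FIRST(D) = { ',', 'e', 'y', ε }, FIRST(L) = { ',', ε }, FIRST(A) = { ',', ε }
A has a nullable alternative but only one production, so nothing to check.
C has a nullable alternative but only one production, so nothing to check.

D: nullable alternative(s) D → L; FOLLOW(D) = { $, ',', 'e', 'y' }
  D → e C y: FIRST \ {ε} = { 'e' } — overlaps FOLLOW(D) on { 'e' }: CONFLICT
  D → D D e: FIRST \ {ε} = { ',', 'e', 'y' } — overlaps FOLLOW(D) on { ',', 'e', 'y' }: CONFLICT
  D → L: FIRST \ {ε} = { ',' } — this is the only nullable alternative, skip
  D → D y D: FIRST \ {ε} = { ',', 'e', 'y' } — overlaps FOLLOW(D) on { ',', 'e', 'y' }: CONFLICT

L: nullable alternative(s) L → ε; FOLLOW(L) = { $, ',', 'e', 'y' }
  L → , D ,: FIRST \ {ε} = { ',' } — overlaps FOLLOW(L) on { ',' }: CONFLICT
  L → ε: FIRST \ {ε} = { } — this is the only nullable alternative, skip
  L → A ,: FIRST \ {ε} = { ',' } — overlaps FOLLOW(L) on { ',' }: CONFLICT

So the grammar has 5 FIRST/FOLLOW conflicts (marked CONFLICT above).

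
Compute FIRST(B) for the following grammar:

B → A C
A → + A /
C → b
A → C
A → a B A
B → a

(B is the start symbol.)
{ '+', 'a', 'b' }

FIRST sets of the other non-terminals involved (by the same procedure, iterated to a fixed point):
  FIRST(A) = { '+', 'a', 'b' }

From B → A C:
  - A is a non-terminal: add FIRST(A) \ {ε} = { '+', 'a', 'b' }
    A is not nullable, so stop
From B → a:
  - a is a terminal: add 'a' and stop

Collecting: FIRST(B) = { '+', 'a', 'b' }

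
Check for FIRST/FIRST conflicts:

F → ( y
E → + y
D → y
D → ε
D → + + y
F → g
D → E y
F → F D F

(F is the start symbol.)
Yes. F → '(' y / F → F D F on { '(' }; F → g / F → F D F on { 'g' }; D → '+' '+' y / D → E y on { '+' }

FIRST sets of the non-terminals at (or reachable through a nullable prefix from) the front of some alternative:
  FIRST(F) = { '(', 'g' }
  FIRST(E) = { '+' }

Productions for F:
  F → ( y: FIRST = { '(' }
  F → g: FIRST = { 'g' }
  F → F D F: FIRST = { '(', 'g' }
Productions for D:
  D → y: FIRST = { 'y' }
  D → ε: FIRST = { ε }
  D → + + y: FIRST = { '+' }
  D → E y: FIRST = { '+' }
E has only one production, so no FIRST/FIRST conflict is possible there.

Conflict for F: F → ( y and F → F D F
  Overlap: { '(' }
Conflict for F: F → g and F → F D F
  Overlap: { 'g' }
Conflict for D: D → + + y and D → E y
  Overlap: { '+' }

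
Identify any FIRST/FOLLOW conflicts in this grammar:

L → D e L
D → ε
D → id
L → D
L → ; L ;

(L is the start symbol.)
Nullable non-terminals: D, L.
FIRST sets used below: FIRST(D) = { 'id', ε }

D: nullable alternative(s) D → ε; FOLLOW(D) = { $, ';', 'e' }
  D → ε: FIRST \ {ε} = { } — this is the only nullable alternative, skip
  D → id: FIRST \ {ε} = { 'id' } — disjoint from FOLLOW(D)

L: nullable alternative(s) L → D; FOLLOW(L) = { $, ';' }
  L → D e L: FIRST \ {ε} = { 'e', 'id' } — disjoint from FOLLOW(L)
  L → D: FIRST \ {ε} = { 'id' } — this is the only nullable alternative, skip
  L → ; L ;: FIRST \ {ε} = { ';' } — overlaps FOLLOW(L) on { ';' }: CONFLICT

So the grammar has 1 FIRST/FOLLOW conflict (marked CONFLICT above).

Answer: Yes. L → ';' L ';' with FOLLOW(L) on { ';' }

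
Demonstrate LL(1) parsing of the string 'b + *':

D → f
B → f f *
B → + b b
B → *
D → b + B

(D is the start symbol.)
LL(1) parsing maintains a stack (initially the start symbol over $) and the input. At each step: if the stack top is a terminal, match it against the current input token; if it is a non-terminal N, replace it with the RHS of M[N, lookahead] (the unique production whose predict set contains the lookahead).

Stack is shown with the top on the left.

Stack    Input    Action
------------------------
D $      b + * $  output D → b + B
b + B $  b + * $  match 'b'
+ B $    + * $    match '+'
B $      * $      output B → *
* $      * $      match '*'
$        $        accept

The string is accepted.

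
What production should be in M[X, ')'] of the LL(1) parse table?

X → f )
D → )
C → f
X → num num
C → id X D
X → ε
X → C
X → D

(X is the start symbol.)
To find M[X, ')'], we find productions for X where ')' is in the predict set (PREDICT(N → α) = (FIRST(α) \ {ε}) ∪ (FOLLOW(N) if α ⇒* ε)).

Relevant sets:
  FIRST(C) = { 'f', 'id' }
  FIRST(D) = { ')' }
  FOLLOW(X) = { $, ')' }

X → f ): PREDICT = { 'f' }
X → num num: PREDICT = { 'num' }
X → ε: PREDICT = { $, ')' }
  ')' is in predict set, so this production goes in M[X, ')']
X → C: PREDICT = { 'f', 'id' }
X → D: PREDICT = { ')' }
  ')' is in predict set, so this production goes in M[X, ')']

M[X, ')'] = X → ε, X → D  (a multiply-defined cell — the grammar is not LL(1))

Answer: X → ε, X → D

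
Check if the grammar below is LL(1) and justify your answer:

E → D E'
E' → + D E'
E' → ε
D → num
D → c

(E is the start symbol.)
Relevant sets:
  FOLLOW(E') = { $ }

For E':
  PREDICT(E' → '+' D E') = { '+' }
  PREDICT(E' → ε) = { $ }
For D:
  PREDICT(D → num) = { 'num' }
  PREDICT(D → c) = { 'c' }
E has a single production, so nothing to check there.

All predict sets are disjoint. The grammar IS LL(1).

Answer: Yes, the grammar is LL(1).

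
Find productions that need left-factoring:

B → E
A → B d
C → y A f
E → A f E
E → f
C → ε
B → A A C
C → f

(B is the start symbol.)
No, left-factoring is not needed

Left-factoring is needed when two productions for the same non-terminal
share a common prefix on the right-hand side.

Productions for B:
  B → E
  B → A A C
Productions for C:
  C → y A f
  C → ε
  C → f
Productions for E:
  E → A f E
  E → f

No common prefixes found.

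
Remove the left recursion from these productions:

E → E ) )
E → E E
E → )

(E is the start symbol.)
E is directly left-recursive. The standard transformation for
  A → A α₁ | ... | A α_m | β₁ | ... | β_n
is
  A  → β₁ A' | ... | β_n A'
  A' → α₁ A' | ... | α_m A' | ε

E → ) becomes E → ) E'
E → E ) ) becomes E' → ) ) E'
E → E E becomes E' → E E'
Add E' → ε

Resulting grammar:
E → ) E'
E' → ) ) E'
E' → E E'
E' → ε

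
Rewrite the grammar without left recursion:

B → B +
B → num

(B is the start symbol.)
B is directly left-recursive. The standard transformation for
  A → A α₁ | ... | A α_m | β₁ | ... | β_n
is
  A  → β₁ A' | ... | β_n A'
  A' → α₁ A' | ... | α_m A' | ε

B → num becomes B → num B'
B → B + becomes B' → + B'
Add B' → ε

Resulting grammar:
B → num B'
B' → + B'
B' → ε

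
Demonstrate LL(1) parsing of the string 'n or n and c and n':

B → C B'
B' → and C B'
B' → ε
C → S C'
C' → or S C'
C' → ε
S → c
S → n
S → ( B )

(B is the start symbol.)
LL(1) parsing maintains a stack (initially the start symbol over $) and the input. At each step: if the stack top is a terminal, match it against the current input token; if it is a non-terminal N, replace it with the RHS of M[N, lookahead] (the unique production whose predict set contains the lookahead).

Stack is shown with the top on the left.

Stack         Input                 Action
------------------------------------------
B $           n or n and c and n $  output B → C B'
C B' $        n or n and c and n $  output C → S C'
S C' B' $     n or n and c and n $  output S → n
n C' B' $     n or n and c and n $  match 'n'
C' B' $       or n and c and n $    output C' → or S C'
or S C' B' $  or n and c and n $    match 'or'
S C' B' $     n and c and n $       output S → n
n C' B' $     n and c and n $       match 'n'
C' B' $       and c and n $         output C' → ε
B' $          and c and n $         output B' → and C B'
and C B' $    and c and n $         match 'and'
C B' $        c and n $             output C → S C'
S C' B' $     c and n $             output S → c
c C' B' $     c and n $             match 'c'
C' B' $       and n $               output C' → ε
B' $          and n $               output B' → and C B'
and C B' $    and n $               match 'and'
C B' $        n $                   output C → S C'
S C' B' $     n $                   output S → n
n C' B' $     n $                   match 'n'
C' B' $       $                     output C' → ε
B' $          $                     output B' → ε
$             $                     accept

The string is accepted.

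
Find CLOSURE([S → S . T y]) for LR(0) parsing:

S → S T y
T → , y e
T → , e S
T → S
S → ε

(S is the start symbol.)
{ [S → . S T y], [S → .], [S → S . T y], [T → . , e S], [T → . , y e], [T → . S] }

To compute CLOSURE, for each item [A → α.Bβ] where B is a non-terminal, add [B → .γ] for all productions B → γ; repeat for the newly added items until nothing changes.

Start with: [S → S . T y]
  [S → S . T y] has the dot before T: add [T → . , y e], [T → . , e S], [T → . S]
  [T → . S] has the dot before S: add [S → . S T y], [S → .]
No further items can be added.

CLOSURE = { [S → . S T y], [S → .], [S → S . T y], [T → . , e S], [T → . , y e], [T → . S] }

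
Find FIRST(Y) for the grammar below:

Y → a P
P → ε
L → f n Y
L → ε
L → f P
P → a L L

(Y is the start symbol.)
To compute FIRST(Y), examine every production with Y on the left-hand side, reading each right-hand side left to right until a non-nullable symbol is reached.

From Y → a P:
  - a is a terminal: add 'a' and stop

Collecting: FIRST(Y) = { 'a' }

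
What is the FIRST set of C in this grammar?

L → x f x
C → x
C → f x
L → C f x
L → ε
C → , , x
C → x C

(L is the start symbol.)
{ ',', 'f', 'x' }

To compute FIRST(C), examine every production with C on the left-hand side, reading each right-hand side left to right until a non-nullable symbol is reached.

From C → x:
  - x is a terminal: add 'x' and stop
From C → f x:
  - f is a terminal: add 'f' and stop
From C → , , x:
  - ',' is a terminal: add ',' and stop
From C → x C:
  - x is a terminal: add 'x' and stop

Collecting: FIRST(C) = { ',', 'f', 'x' }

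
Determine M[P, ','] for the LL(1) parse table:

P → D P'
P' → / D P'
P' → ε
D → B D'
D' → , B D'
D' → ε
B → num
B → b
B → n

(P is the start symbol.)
To find M[P, ','], we find productions for P where ',' is in the predict set (PREDICT(N → α) = (FIRST(α) \ {ε}) ∪ (FOLLOW(N) if α ⇒* ε)).

Relevant sets:
  FIRST(D) = { 'b', 'n', 'num' }

P → D P': PREDICT = { 'b', 'n', 'num' }

M[P, ','] is empty (no production applies)

Answer: Empty (error entry)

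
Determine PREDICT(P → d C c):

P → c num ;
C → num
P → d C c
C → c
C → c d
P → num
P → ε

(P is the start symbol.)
{ 'd' }

PREDICT(P → d C c) = (FIRST(RHS) \ {ε}) ∪ (FOLLOW(P) if ε ∈ FIRST(RHS), i.e. RHS ⇒* ε)
FIRST(d C c) = { 'd' }
ε ∉ FIRST(d C c), so FOLLOW(P) is not added.
PREDICT(P → d C c) = { 'd' }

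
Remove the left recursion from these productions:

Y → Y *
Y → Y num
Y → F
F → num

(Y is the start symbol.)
Y is directly left-recursive. The standard transformation for
  A → A α₁ | ... | A α_m | β₁ | ... | β_n
is
  A  → β₁ A' | ... | β_n A'
  A' → α₁ A' | ... | α_m A' | ε

Y → F becomes Y → F Y'
Y → Y * becomes Y' → * Y'
Y → Y num becomes Y' → num Y'
Add Y' → ε

Productions for other non-terminals are unchanged:
  F → num

Resulting grammar:
Y → F Y'
Y' → * Y'
Y' → num Y'
Y' → ε
F → num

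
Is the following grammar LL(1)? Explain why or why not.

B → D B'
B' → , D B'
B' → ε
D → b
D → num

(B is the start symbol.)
Yes, the grammar is LL(1).

A grammar is LL(1) if for each non-terminal N with multiple productions, the predict sets of those productions are pairwise disjoint, where PREDICT(N → α) = (FIRST(α) \ {ε}) ∪ (FOLLOW(N) if α ⇒* ε).

Relevant sets:
  FOLLOW(B') = { $ }

For B':
  PREDICT(B' → ',' D B') = { ',' }
  PREDICT(B' → ε) = { $ }
For D:
  PREDICT(D → b) = { 'b' }
  PREDICT(D → num) = { 'num' }
B has a single production, so nothing to check there.

All predict sets are disjoint. The grammar IS LL(1).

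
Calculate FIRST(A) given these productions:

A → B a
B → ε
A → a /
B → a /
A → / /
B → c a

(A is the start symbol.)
To compute FIRST(A), examine every production with A on the left-hand side, reading each right-hand side left to right until a non-nullable symbol is reached.

FIRST sets of the other non-terminals involved (by the same procedure, iterated to a fixed point):
  FIRST(B) = { 'a', 'c', ε }

From A → B a:
  - B is a non-terminal: add FIRST(B) \ {ε} = { 'a', 'c' }
    B is nullable, so continue to the next symbol
  - a is a terminal: add 'a' and stop
From A → a /:
  - a is a terminal: add 'a' and stop
From A → / /:
  - '/' is a terminal: add '/' and stop

Collecting: FIRST(A) = { '/', 'a', 'c' }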